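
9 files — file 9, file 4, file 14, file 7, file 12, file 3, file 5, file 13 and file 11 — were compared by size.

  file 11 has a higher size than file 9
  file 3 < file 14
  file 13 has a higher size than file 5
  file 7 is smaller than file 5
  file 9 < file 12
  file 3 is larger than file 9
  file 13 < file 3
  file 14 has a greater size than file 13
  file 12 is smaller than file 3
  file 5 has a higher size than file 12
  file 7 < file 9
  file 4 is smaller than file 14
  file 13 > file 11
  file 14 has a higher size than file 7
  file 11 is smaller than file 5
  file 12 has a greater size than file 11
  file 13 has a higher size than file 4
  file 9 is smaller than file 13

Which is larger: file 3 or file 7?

file 3

Link the given pairs in sequence: file 7 < file 9; file 9 < file 11; file 11 < file 12; file 12 < file 5; file 5 < file 13; file 13 < file 3.
Chaining these gives file 7 < file 9 < file 11 < file 12 < file 5 < file 13 < file 3.
So file 7 < file 3; file 3 is the larger of the two.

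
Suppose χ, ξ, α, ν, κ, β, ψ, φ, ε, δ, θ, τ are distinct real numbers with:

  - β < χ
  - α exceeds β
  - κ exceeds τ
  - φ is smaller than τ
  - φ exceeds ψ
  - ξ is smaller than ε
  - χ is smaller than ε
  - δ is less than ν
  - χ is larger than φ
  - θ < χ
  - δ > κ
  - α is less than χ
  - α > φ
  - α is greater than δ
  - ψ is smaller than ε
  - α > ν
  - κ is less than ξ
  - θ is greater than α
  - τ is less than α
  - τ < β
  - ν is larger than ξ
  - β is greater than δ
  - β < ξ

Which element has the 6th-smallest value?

β

Chaining the given pairs: ψ < φ < τ < κ < δ < β < ξ < ν < α < θ < χ < ε.
Counting 6 from the smallest end gives β.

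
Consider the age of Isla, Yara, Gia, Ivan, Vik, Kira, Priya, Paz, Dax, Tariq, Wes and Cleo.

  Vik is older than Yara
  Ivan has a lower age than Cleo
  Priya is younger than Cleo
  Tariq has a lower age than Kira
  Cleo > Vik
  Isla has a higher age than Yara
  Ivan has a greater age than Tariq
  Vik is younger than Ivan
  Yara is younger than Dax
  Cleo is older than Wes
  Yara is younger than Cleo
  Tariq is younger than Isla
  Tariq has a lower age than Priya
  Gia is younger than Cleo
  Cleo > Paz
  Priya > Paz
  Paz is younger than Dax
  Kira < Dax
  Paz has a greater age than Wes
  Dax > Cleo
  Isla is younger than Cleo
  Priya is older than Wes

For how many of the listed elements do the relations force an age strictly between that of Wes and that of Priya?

Chaining upward from Wes reaches: Paz, Cleo, Dax.
Chaining downward from Priya reaches: Tariq, Paz.
Strictly between Wes and Priya are those in both lists: Paz — 1 element.

1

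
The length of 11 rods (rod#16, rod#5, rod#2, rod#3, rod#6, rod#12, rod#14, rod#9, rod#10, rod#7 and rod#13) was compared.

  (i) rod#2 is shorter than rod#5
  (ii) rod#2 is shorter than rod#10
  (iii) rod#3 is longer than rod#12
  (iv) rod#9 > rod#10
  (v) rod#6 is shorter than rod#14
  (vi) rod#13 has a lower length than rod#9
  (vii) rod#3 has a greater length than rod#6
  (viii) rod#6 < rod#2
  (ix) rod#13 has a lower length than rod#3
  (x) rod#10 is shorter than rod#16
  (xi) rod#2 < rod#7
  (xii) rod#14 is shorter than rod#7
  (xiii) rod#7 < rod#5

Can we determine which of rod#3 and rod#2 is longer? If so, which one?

Following every chain through rod#2: above rod#2 we get rod#10, rod#16, rod#9, rod#7, rod#5; below rod#2 we get rod#6.
rod#3 is not reached, and no chain runs the other way from rod#3 to rod#2.
So the given relations leave the order of rod#2 and rod#3 undetermined.

undetermined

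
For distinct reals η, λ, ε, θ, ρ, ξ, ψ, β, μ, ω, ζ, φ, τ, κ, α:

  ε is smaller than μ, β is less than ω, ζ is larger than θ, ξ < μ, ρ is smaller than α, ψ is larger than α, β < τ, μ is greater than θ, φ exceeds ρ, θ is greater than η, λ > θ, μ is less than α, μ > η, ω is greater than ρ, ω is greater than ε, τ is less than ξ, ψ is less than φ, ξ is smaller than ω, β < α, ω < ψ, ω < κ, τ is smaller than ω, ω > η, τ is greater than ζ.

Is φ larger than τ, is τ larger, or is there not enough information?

Link the given pairs in sequence: τ < ξ; ξ < μ; μ < α; α < ψ; ψ < φ.
Together: τ < ξ < μ < α < ψ < φ.
So φ is larger.

φ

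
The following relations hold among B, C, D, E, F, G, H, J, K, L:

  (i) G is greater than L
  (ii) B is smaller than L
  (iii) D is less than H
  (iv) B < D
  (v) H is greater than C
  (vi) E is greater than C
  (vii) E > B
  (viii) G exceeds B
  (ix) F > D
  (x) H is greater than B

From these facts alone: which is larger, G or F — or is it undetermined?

Following every chain through F: below F we get B, D.
G is not reached, and no chain runs the other way from G to F.
So the given relations leave the order of F and G undetermined.

undetermined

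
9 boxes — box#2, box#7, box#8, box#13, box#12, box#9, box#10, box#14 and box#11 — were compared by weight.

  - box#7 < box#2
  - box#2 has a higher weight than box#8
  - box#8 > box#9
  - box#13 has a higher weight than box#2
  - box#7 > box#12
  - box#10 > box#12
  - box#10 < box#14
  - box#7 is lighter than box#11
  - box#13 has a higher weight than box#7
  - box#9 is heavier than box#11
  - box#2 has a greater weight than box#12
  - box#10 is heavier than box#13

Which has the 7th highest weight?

The consecutive relations fix a unique order: box#12 < box#7 < box#11 < box#9 < box#8 < box#2 < box#13 < box#10 < box#14.
The 7th largest is box#11.

box#11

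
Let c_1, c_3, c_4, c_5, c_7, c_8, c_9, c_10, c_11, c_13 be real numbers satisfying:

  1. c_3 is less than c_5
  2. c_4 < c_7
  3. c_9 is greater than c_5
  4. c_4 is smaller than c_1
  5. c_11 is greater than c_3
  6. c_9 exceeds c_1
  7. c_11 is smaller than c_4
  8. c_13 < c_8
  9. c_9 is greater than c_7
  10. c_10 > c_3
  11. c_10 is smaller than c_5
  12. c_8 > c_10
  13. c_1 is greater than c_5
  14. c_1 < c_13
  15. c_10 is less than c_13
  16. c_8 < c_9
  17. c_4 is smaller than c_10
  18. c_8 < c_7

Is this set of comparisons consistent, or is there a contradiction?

The single ordering c_3 < c_11 < c_4 < c_10 < c_5 < c_1 < c_13 < c_8 < c_7 < c_9 satisfies every listed relation, so no contradiction arises.

consistent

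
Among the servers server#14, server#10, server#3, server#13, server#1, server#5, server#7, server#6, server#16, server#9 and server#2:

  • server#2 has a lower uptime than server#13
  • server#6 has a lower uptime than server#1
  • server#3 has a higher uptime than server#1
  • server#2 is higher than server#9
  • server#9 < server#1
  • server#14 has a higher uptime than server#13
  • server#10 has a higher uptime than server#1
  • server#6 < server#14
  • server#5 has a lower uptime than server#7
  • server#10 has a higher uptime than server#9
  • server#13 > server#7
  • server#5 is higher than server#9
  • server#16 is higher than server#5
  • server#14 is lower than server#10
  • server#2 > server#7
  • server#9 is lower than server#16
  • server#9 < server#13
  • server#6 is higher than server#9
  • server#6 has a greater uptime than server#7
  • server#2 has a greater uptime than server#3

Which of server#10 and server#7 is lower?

server#7 < server#6 < server#1 < server#3 < server#2 < server#13 < server#14 < server#10, by transitivity through server#6, server#1, server#3, server#2, server#13, server#14.
So server#7 < server#10; server#7 is the lower of the two.

server#7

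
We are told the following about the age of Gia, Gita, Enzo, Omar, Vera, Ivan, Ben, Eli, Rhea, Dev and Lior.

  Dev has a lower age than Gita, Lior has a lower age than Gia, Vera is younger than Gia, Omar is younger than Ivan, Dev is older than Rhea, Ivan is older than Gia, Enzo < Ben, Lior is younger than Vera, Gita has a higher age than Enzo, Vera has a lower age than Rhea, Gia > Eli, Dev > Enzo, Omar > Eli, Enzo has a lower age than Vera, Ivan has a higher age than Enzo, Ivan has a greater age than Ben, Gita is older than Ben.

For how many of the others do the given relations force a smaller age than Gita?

The elements the relations force below Gita are Enzo, Lior, Vera, Ben, Rhea, Dev — no chain reaches any other.
That is 6.

6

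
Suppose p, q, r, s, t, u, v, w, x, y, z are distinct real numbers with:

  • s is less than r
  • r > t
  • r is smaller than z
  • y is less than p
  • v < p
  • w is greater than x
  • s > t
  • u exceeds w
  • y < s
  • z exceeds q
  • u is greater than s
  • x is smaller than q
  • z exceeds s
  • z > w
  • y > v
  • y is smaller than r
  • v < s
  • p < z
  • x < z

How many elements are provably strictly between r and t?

1

Chaining upward from t reaches: s, u, z.
Chaining downward from r reaches: v, y, s.
Strictly between t and r are those in both lists: s — 1 element.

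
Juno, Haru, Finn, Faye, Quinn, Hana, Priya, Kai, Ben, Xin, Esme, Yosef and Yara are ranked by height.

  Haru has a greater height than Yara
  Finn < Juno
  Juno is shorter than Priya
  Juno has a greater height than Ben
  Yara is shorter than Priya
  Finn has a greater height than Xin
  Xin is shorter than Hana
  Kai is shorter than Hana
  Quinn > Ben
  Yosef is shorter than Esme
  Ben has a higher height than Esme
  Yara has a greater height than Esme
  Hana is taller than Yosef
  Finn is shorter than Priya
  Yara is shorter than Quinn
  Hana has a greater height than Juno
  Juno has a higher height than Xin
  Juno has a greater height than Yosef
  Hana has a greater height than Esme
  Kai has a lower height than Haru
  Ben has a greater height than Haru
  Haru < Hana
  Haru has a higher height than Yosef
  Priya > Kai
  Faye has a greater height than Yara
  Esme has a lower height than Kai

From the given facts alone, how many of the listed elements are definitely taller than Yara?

Directly above Yara: Faye, Haru, Quinn, Priya.
One step further: Ben, Hana (6 so far).
One step further: Juno (7 so far).
Nothing else is reachable above Yara; 7 in all.

7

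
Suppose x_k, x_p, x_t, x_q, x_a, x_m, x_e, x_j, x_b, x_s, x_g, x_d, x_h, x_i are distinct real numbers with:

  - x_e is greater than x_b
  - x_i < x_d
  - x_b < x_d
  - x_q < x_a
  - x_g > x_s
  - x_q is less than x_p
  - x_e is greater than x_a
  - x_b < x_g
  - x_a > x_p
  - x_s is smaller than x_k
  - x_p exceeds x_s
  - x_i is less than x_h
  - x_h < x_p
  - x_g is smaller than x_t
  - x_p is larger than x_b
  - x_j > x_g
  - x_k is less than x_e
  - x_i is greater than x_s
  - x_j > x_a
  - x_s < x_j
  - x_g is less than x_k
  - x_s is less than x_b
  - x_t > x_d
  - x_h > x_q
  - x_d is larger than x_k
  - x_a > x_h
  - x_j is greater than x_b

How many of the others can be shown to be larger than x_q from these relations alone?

5

The elements the relations force above x_q are x_h, x_p, x_a, x_e, x_j — no chain reaches any other.
That is 5.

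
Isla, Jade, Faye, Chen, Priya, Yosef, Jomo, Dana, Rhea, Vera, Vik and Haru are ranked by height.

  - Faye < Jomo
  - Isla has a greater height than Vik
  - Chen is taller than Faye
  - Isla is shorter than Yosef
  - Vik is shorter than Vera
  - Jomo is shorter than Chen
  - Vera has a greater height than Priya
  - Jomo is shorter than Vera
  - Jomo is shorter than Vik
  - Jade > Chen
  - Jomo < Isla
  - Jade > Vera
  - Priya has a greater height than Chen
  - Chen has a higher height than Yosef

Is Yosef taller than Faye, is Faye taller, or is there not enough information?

Faye < Jomo < Vik < Isla < Yosef, by transitivity through Jomo, Vik, Isla.
So Yosef is taller.

Yosef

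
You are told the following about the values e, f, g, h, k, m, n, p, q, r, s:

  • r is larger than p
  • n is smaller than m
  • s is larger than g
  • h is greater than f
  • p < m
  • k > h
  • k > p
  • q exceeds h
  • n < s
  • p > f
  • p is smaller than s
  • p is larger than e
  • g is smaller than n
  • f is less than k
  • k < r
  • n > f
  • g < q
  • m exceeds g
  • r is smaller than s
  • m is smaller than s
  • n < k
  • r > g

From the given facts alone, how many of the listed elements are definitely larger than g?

The elements the relations force above g are n, m, k, q, r, s — no chain reaches any other.
That is 6.

6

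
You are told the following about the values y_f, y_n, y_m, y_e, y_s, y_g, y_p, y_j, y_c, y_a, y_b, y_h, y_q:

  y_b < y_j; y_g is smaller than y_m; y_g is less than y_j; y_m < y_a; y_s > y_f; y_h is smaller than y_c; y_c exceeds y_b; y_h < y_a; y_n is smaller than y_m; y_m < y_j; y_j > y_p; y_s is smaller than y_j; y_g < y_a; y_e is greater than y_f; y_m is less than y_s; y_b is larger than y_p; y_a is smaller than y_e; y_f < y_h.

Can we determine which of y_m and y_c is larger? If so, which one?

Following every chain through y_m: above y_m we get y_a, y_s, y_e, y_j; below y_m we get y_n, y_g.
y_c is not reached, and no chain runs the other way from y_c to y_m.
So the given relations leave the order of y_m and y_c undetermined.

undetermined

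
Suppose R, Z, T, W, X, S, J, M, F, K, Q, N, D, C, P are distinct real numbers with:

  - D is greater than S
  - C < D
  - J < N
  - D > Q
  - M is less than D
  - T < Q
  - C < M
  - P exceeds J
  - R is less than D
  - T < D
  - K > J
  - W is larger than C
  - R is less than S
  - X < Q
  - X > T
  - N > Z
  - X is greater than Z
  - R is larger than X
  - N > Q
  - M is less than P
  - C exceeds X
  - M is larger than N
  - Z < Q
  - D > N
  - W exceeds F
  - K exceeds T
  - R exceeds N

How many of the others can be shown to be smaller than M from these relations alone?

From M the given relations immediately reach C, N.
From those, Z, J, X, Q — 6 in total.
From those, T — 7 in total.
Nothing else is reachable below M; 7 in all.

7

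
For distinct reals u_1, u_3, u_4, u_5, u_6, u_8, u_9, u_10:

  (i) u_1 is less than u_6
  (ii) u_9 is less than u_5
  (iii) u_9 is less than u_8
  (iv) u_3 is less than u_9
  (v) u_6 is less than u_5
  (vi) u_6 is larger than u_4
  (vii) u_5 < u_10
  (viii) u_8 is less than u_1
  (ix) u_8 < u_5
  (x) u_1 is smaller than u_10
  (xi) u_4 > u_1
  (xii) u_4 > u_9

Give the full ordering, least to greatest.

u_3 < u_9 < u_8 < u_1 < u_4 < u_6 < u_5 < u_10

Nothing is placed below u_3, so it is least; from there u_3 < u_9; u_9 < u_8; u_8 < u_1; u_1 < u_4; u_4 < u_6; u_6 < u_5; u_5 < u_10, each given directly.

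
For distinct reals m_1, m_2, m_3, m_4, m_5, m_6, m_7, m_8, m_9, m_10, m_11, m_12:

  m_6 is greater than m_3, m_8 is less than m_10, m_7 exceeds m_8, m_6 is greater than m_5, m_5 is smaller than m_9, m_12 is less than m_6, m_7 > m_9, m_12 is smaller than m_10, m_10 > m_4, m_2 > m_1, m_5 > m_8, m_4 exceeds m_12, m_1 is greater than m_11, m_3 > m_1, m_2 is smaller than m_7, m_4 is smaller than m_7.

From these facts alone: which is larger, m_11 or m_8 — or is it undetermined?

undetermined

Following every chain through m_8: above m_8 we get m_5, m_9, m_7, m_10, m_6.
m_11 is not reached, and no chain runs the other way from m_11 to m_8.
So the given relations leave the order of m_8 and m_11 undetermined.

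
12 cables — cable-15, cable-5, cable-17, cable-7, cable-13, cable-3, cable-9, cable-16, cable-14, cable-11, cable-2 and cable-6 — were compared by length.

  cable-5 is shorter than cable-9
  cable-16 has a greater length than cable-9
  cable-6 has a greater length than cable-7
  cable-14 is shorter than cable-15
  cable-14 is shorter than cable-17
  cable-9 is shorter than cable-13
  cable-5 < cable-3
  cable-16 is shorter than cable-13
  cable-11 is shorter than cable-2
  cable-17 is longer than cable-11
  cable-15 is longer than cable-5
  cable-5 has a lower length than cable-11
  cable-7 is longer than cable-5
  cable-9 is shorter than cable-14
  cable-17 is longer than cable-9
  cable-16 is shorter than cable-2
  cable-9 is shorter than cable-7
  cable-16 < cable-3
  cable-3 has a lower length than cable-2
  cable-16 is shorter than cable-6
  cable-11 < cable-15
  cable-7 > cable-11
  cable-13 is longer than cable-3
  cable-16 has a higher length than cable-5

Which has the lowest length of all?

Chaining upward from cable-5: directly above it, cable-9, cable-11, cable-16, cable-3, cable-15, cable-7; then cable-14, cable-13, cable-2, cable-17, cable-6.
That covers every other element, and nothing is given below cable-5, so cable-5 is the lowest length.

cable-5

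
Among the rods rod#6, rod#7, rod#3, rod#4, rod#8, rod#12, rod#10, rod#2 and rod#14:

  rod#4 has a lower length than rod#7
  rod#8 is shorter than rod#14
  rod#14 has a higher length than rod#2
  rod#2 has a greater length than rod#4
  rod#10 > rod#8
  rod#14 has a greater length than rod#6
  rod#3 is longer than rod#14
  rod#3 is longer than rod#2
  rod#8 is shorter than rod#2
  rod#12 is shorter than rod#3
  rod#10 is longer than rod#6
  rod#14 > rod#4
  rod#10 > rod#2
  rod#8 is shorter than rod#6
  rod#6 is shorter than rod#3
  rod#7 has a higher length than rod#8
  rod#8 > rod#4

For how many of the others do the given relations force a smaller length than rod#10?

4

Directly below rod#10: rod#8, rod#2, rod#6.
One step further: rod#4 (4 so far).
No other element is forced below rod#10 by the given relations, so the count is 4.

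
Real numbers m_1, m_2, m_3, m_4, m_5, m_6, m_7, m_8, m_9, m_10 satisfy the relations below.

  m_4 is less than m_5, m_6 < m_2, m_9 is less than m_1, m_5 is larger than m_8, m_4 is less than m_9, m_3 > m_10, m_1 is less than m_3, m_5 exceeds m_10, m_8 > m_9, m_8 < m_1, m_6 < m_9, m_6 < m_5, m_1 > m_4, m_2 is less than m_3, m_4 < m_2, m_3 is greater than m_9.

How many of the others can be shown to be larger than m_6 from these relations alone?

From m_6 the given relations immediately reach m_2, m_9, m_5.
From those, m_8, m_1, m_3 — 6 in total.
No other element is forced above m_6 by the given relations, so the count is 6.

6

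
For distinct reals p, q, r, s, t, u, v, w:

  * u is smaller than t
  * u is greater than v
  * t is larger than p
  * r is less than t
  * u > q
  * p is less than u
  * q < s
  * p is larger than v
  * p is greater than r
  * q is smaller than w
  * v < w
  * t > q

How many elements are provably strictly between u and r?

1

The relations place r below u. An element lies strictly between them when it is forced above r and also forced below u.
Above r: {p, t}. Below u: {q, v, p}.
Intersection: {p} — 1.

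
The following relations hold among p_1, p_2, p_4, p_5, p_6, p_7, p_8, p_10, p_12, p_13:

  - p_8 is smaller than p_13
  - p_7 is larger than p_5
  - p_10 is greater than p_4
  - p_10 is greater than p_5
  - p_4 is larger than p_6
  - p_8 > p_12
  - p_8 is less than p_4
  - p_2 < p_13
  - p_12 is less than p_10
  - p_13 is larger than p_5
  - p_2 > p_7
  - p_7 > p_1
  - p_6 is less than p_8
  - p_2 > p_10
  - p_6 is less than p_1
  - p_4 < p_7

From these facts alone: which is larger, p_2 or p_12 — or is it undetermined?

p_2

p_12 < p_8 and p_8 < p_4 give p_12 < p_4.
With p_4 < p_10: p_12 < p_8 < p_4 < p_10.
Then p_10 < p_2 extends the chain to p_2.
So p_2 is larger.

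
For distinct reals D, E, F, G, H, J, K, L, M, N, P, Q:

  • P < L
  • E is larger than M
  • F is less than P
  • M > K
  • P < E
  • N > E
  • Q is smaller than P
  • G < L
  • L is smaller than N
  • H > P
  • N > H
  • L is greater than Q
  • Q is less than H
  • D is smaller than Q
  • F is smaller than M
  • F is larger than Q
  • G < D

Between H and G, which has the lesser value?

G

G < D and D < Q give G < Q.
With Q < F: G < D < Q < F.
With F < P: G < D < Q < F < P.
Then P < H extends the chain to H.
So G < H; G is the smaller of the two.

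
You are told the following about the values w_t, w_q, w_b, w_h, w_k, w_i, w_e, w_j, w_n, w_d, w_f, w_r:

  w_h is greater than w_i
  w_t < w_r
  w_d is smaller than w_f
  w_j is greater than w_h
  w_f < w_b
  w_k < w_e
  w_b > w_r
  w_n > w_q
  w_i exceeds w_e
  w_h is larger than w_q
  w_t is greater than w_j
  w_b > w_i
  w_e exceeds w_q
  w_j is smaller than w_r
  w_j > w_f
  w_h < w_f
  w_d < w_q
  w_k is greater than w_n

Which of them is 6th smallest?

w_i

Chaining the given pairs: w_d < w_q < w_n < w_k < w_e < w_i < w_h < w_f < w_j < w_t < w_r < w_b.
Counting 6 from the smallest end gives w_i.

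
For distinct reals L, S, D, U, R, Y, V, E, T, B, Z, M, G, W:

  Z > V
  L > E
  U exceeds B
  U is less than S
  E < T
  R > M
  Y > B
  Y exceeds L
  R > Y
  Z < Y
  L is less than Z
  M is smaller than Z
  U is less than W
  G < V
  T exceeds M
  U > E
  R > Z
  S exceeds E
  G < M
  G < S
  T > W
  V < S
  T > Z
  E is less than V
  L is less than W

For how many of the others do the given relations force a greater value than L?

5

From L the given relations immediately reach Z, W, Y.
From those, R, T — 5 in total.
Nothing else is reachable above L; 5 in all.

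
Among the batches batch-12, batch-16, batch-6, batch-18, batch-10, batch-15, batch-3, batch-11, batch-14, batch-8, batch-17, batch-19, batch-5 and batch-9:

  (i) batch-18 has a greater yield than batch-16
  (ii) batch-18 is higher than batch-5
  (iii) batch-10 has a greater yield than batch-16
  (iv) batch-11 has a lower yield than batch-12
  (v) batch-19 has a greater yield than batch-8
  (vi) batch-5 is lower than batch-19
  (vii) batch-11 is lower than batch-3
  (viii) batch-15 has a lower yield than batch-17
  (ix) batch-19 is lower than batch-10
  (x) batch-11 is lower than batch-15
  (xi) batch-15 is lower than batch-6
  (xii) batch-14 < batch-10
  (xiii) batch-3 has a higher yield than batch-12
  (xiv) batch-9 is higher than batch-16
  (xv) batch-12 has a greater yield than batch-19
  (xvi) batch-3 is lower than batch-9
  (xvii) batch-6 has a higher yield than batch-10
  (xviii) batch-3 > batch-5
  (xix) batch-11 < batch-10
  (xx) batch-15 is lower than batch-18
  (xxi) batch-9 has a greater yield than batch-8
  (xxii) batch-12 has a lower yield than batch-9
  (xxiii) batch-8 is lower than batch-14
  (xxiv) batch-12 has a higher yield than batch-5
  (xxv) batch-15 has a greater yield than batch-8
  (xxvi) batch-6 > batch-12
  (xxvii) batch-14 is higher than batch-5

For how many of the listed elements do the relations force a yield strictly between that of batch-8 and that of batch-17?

1

The relations place batch-8 below batch-17. An element lies strictly between them when it is forced above batch-8 and also forced below batch-17.
Above batch-8: {batch-15, batch-18, batch-14, batch-19, batch-12, batch-3, batch-10, batch-6, batch-9}. Below batch-17: {batch-11, batch-15}.
Intersection: {batch-15} — 1.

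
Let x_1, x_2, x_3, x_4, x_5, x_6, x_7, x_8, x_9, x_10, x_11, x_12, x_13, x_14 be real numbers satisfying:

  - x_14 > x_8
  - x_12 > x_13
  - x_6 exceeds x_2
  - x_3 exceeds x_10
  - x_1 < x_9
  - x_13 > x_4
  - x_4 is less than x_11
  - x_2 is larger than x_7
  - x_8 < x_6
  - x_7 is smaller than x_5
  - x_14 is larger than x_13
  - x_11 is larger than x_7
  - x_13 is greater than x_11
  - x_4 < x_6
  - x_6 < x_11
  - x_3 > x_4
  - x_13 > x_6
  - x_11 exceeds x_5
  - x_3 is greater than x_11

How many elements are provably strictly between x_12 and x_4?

3

Chaining upward from x_4 reaches: x_6, x_11, x_13, x_14, x_3.
Chaining downward from x_12 reaches: x_7, x_5, x_2, x_8, x_6, x_11, x_13.
Strictly between x_4 and x_12 are those in both lists: x_6, x_11, x_13 — 3 elements.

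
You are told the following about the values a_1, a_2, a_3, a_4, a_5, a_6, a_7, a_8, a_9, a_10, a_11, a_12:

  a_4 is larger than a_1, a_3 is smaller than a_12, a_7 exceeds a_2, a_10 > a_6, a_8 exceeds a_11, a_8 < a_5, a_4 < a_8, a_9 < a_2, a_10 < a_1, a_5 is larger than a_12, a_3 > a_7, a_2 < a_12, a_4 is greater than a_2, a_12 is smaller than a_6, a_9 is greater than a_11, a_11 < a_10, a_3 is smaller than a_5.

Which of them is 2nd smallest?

The consecutive relations fix a unique order: a_11 < a_9 < a_2 < a_7 < a_3 < a_12 < a_6 < a_10 < a_1 < a_4 < a_8 < a_5.
The 2nd smallest is a_9.

a_9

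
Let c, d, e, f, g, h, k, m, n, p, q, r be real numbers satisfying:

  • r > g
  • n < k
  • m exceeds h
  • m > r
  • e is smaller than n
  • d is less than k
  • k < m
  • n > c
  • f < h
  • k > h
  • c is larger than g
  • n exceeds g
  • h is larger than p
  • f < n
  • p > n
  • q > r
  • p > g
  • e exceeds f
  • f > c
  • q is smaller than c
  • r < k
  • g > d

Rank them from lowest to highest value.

The consecutive links are each given: d < g; g < r; r < q; q < c; c < f; f < e; e < n; n < p; p < h; h < k; k < m.

d < g < r < q < c < f < e < n < p < h < k < m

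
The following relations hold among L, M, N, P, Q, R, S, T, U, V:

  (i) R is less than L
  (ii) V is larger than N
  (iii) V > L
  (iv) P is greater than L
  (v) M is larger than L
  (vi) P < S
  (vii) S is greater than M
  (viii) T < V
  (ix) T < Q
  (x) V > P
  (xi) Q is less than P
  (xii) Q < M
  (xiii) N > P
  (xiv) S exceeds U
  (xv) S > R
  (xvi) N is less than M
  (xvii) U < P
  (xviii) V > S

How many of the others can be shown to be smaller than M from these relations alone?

7

Directly below M: L, Q, N.
One step further: T, R, P (6 so far).
One step further: U (7 so far).
No other element is forced below M by the given relations, so the count is 7.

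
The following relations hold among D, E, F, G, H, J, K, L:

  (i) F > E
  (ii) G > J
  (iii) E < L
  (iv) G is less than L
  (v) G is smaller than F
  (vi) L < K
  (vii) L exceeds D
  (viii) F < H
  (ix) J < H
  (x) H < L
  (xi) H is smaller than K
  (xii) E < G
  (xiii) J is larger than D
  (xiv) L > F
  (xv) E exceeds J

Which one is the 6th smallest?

The consecutive relations fix a unique order: D < J < E < G < F < H < L < K.
Counting 6 from the smallest end gives H.

H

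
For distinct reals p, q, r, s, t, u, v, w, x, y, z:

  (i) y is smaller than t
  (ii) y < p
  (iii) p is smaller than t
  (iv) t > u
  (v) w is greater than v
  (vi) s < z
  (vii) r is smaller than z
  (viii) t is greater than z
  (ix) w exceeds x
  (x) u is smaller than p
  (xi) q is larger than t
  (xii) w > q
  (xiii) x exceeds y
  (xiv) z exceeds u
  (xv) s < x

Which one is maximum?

w

Chaining downward from w: directly below it, v, q, x; then s, y, t; then u, p, z; then r.
That covers every other element, and nothing is given above w, so w is the maximum.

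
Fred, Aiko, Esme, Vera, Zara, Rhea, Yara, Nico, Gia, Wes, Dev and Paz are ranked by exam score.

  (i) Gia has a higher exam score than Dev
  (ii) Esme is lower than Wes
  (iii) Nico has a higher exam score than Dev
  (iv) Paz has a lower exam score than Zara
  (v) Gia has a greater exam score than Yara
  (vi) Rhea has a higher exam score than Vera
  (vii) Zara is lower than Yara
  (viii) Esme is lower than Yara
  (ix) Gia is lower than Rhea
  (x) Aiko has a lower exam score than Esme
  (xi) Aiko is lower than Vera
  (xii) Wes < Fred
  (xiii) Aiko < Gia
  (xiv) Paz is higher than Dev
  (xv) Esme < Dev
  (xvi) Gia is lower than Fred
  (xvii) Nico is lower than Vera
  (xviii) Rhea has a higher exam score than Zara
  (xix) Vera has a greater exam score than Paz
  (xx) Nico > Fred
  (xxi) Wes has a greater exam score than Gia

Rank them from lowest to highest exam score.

Each adjacent pair is fixed by a given relation: Aiko < Esme; Esme < Dev; Dev < Paz; Paz < Zara; Zara < Yara; Yara < Gia; Gia < Wes; Wes < Fred; Fred < Nico; Nico < Vera; Vera < Rhea. Chaining them end to end gives the full order.

Aiko < Esme < Dev < Paz < Zara < Yara < Gia < Wes < Fred < Nico < Vera < Rhea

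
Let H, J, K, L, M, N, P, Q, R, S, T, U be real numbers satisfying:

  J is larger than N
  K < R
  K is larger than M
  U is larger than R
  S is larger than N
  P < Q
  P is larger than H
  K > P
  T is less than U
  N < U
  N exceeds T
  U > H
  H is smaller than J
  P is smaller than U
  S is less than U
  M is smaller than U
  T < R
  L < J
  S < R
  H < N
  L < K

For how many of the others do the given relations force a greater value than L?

4

The elements the relations force above L are K, J, R, U — no chain reaches any other.
That is 4.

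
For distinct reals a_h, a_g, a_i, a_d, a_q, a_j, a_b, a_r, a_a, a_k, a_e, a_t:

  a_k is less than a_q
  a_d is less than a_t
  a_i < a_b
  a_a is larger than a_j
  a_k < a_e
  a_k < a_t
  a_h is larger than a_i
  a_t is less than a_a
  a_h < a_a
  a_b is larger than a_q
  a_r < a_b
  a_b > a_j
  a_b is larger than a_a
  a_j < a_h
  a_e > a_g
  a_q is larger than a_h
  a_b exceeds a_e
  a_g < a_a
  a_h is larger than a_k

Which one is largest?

a_d is not greatest since a_d < a_t; a_k is not greatest since a_k < a_e; a_r is not greatest since a_r < a_b; a_g is not greatest since a_g < a_a; a_j is not greatest since a_j < a_b; a_i is not greatest since a_i < a_h; a_e is not greatest since a_e < a_b; a_h is not greatest since a_h < a_a; a_q is not greatest since a_q < a_b; a_t is not greatest since a_t < a_a; a_a is not greatest since a_a < a_b.
Only a_b has nothing above it, so a_b is the largest.

a_b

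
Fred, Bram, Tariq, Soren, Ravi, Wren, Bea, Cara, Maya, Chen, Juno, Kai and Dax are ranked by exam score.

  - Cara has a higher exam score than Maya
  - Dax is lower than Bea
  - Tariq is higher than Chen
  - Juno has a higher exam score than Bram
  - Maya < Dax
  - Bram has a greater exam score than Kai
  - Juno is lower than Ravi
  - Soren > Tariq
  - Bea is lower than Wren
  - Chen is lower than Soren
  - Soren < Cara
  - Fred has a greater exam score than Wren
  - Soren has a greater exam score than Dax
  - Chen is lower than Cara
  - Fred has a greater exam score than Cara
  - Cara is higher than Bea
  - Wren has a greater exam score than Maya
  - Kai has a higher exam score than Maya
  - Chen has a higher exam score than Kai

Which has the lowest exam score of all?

Maya

Kai is not least since Maya < Kai; Bram is not least since Kai < Bram; Dax is not least since Maya < Dax; Juno is not least since Bram < Juno; Ravi is not least since Juno < Ravi; Chen is not least since Kai < Chen; Tariq is not least since Chen < Tariq; Soren is not least since Chen < Soren; Bea is not least since Dax < Bea; Cara is not least since Bea < Cara; Wren is not least since Bea < Wren; Fred is not least since Cara < Fred.
Only Maya has nothing below it, so Maya is the lowest exam score.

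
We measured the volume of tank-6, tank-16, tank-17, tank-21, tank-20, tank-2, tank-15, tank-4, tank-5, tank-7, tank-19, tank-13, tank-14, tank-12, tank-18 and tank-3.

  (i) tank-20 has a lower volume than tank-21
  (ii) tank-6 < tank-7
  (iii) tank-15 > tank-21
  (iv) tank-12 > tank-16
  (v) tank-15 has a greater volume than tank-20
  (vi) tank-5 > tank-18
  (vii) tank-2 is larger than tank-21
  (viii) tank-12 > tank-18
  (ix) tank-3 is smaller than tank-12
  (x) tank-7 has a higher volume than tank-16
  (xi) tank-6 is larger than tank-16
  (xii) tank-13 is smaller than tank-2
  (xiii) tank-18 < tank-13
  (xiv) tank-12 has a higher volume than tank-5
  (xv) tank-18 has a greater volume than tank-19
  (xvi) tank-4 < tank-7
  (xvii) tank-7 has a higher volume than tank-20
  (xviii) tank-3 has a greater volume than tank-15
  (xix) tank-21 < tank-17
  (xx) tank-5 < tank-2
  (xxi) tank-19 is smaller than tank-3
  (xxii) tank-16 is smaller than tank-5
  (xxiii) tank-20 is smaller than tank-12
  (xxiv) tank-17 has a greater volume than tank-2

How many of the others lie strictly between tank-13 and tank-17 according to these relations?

Chaining upward from tank-13 reaches: tank-2.
Chaining downward from tank-17 reaches: tank-19, tank-20, tank-21, tank-16, tank-18, tank-5, tank-2.
Strictly between tank-13 and tank-17 are those in both lists: tank-2 — 1 element.

1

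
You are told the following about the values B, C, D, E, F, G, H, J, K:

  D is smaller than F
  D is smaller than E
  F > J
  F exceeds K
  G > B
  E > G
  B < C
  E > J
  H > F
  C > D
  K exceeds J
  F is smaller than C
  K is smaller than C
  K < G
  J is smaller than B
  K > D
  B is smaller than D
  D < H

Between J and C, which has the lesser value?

The relevant relations are J < B; B < D; D < K; K < F; F < C.
Chaining these gives J < B < D < K < F < C.
So J < C; J is the smaller of the two.

J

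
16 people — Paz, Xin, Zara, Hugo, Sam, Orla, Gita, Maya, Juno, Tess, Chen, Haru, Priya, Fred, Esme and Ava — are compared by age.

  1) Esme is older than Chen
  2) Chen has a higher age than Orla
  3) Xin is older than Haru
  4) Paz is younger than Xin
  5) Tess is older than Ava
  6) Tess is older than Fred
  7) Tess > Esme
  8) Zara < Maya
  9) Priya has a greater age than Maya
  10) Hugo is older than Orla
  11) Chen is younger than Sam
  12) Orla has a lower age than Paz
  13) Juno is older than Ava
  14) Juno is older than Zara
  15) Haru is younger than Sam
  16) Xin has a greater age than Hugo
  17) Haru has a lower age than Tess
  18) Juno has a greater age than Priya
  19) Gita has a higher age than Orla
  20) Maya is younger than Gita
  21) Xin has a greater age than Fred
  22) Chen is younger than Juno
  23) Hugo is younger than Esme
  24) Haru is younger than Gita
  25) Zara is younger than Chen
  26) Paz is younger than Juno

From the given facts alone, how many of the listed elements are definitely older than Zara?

8

Directly above Zara: Chen, Maya, Juno.
One step further: Priya, Gita, Esme, Sam (7 so far).
One step further: Tess (8 so far).
No other element is forced above Zara by the given relations, so the count is 8.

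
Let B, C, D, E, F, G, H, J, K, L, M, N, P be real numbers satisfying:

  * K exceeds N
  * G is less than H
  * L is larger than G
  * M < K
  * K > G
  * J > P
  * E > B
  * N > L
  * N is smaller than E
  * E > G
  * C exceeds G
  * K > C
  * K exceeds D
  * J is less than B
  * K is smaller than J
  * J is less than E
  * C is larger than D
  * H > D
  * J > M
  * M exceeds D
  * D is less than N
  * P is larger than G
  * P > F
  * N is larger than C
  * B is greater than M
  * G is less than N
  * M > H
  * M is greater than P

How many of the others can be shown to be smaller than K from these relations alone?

9

From K the given relations immediately reach G, D, C, N, M.
From those, P, L, H — 8 in total.
From those, F — 9 in total.
Nothing else is reachable below K; 9 in all.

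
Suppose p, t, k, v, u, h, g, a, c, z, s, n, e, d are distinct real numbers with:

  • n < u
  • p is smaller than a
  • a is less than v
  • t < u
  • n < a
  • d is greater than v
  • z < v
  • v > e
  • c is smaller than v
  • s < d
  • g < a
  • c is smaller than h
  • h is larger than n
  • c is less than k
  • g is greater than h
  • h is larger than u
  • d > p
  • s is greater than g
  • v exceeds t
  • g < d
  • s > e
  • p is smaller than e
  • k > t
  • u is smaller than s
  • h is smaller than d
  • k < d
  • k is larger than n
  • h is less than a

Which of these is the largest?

d

n is not greatest since n < u; t is not greatest since t < u; u is not greatest since u < h; c is not greatest since c < h; h is not greatest since h < g; p is not greatest since p < a; g is not greatest since g < s; a is not greatest since a < v; e is not greatest since e < s; z is not greatest since z < v; k is not greatest since k < d; v is not greatest since v < d; s is not greatest since s < d.
Only d has nothing above it, so d is the largest.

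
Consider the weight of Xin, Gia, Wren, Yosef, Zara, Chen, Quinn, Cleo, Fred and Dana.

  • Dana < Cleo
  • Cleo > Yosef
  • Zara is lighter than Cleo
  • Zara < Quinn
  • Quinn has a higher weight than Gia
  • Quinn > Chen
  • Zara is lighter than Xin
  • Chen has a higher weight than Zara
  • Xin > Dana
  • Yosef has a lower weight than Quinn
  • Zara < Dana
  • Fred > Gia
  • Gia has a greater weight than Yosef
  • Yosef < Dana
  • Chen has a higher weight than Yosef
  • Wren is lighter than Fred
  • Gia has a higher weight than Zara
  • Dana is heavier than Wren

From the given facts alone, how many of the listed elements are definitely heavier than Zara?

7

From Zara the given relations immediately reach Chen, Gia, Dana, Xin, Quinn, Cleo.
From those, Fred — 7 in total.
Nothing else is reachable above Zara; 7 in all.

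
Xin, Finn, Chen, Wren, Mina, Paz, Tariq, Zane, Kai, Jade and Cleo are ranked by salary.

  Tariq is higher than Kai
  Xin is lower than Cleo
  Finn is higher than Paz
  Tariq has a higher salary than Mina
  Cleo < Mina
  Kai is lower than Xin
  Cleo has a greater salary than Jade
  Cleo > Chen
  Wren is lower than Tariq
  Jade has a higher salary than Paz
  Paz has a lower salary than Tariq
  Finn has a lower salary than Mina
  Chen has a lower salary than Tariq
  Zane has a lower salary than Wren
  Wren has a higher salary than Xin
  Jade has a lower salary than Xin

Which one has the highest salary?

Kai is not greatest since Kai < Xin; Paz is not greatest since Paz < Jade; Jade is not greatest since Jade < Xin; Finn is not greatest since Finn < Mina; Xin is not greatest since Xin < Wren; Chen is not greatest since Chen < Tariq; Cleo is not greatest since Cleo < Mina; Zane is not greatest since Zane < Wren; Mina is not greatest since Mina < Tariq; Wren is not greatest since Wren < Tariq.
Only Tariq has nothing above it, so Tariq is the highest salary.

Tariq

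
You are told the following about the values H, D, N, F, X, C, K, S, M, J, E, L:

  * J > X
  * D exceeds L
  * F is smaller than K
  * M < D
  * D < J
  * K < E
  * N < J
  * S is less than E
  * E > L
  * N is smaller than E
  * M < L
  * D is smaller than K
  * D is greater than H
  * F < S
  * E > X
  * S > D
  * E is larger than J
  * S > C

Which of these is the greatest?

C is not greatest since C < S; F is not greatest since F < K; H is not greatest since H < D; M is not greatest since M < D; N is not greatest since N < J; L is not greatest since L < E; D is not greatest since D < S; X is not greatest since X < J; S is not greatest since S < E; K is not greatest since K < E; J is not greatest since J < E.
Only E has nothing above it, so E is the greatest.

E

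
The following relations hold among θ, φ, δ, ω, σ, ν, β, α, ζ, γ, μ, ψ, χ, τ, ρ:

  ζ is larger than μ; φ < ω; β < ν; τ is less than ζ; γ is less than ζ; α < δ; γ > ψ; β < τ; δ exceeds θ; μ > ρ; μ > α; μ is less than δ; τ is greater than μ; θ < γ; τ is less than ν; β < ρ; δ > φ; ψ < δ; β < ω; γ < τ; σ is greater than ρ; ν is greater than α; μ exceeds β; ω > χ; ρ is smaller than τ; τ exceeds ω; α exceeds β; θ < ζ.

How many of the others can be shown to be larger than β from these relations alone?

Directly above β: α, ρ, μ, ω, τ, ν.
One step further: δ, σ, ζ (9 so far).
No other element is forced above β by the given relations, so the count is 9.

9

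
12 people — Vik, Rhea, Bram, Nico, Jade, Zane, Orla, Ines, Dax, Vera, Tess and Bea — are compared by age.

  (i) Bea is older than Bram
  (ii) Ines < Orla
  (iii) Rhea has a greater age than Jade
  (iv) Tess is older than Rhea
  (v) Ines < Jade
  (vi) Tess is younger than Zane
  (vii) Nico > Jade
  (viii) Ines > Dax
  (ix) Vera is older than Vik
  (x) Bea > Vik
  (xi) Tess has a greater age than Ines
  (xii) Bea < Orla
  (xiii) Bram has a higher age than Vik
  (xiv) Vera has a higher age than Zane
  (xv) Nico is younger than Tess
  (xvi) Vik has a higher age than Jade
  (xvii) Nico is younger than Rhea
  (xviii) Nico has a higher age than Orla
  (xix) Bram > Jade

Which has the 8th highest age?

Bram

The consecutive relations fix a unique order: Dax < Ines < Jade < Vik < Bram < Bea < Orla < Nico < Rhea < Tess < Zane < Vera.
Counting 8 from the largest end gives Bram.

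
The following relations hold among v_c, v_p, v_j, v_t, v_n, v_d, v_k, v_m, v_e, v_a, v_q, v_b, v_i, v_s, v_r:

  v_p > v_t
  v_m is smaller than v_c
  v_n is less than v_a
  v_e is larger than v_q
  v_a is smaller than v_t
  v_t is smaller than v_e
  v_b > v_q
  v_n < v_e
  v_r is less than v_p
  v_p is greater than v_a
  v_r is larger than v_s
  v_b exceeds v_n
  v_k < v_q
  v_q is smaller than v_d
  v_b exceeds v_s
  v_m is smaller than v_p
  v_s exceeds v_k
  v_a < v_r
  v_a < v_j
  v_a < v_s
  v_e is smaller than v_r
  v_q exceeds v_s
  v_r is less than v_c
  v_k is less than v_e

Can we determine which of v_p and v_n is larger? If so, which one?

v_p

Following the relations from v_n: v_n < v_a < v_t < v_e < v_r < v_p.
So v_p is larger.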